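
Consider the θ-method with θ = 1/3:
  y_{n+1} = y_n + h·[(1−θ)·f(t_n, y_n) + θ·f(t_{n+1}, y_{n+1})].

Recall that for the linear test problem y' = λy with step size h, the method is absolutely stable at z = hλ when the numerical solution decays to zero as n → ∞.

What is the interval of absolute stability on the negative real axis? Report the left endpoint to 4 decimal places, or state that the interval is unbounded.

z∈(-6.0000,0).

Set f=λy, z=hλ:
  y_{n+1} = y_n + z·[2/3·y_n + 1/3·y_{n+1}] ⇒ (1 − 1/3z)y_{n+1} = (1 + 2/3z)y_n
  ⇒ R(z) = (1 + 2/3z)/(1 − 1/3z).

Find x<0 with |R(x)|<1.
x=-1.06: |R|=0.2167
R=−1: 1+2/3x = −1+1/3x ⇒ -1/3x=2 ⇒ x=2/(-1/3)=-6.0000
Confirm numerically:
  x=-4.204: |R|=0.75069 <1
  x=-3.400: |R|=0.59375 <1
  x=-2.850: |R|=0.46154 <1
  x=-6.200: |R|=1.02174 >1
  x=-6.070: |R|=1.00772 >1
Stable set (-6.0000, 0).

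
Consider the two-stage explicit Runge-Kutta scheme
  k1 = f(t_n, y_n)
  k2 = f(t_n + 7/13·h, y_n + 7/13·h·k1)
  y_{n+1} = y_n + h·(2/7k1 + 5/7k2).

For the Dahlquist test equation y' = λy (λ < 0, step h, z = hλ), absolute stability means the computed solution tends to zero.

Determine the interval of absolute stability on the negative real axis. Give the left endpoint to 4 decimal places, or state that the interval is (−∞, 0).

(-2.6000, 0).

Test eqn y'=λy, z=hλ:
  k1=λy_n ⇒ h·k1=z·y_n;  k2=λ(1+7/13z)y_n ⇒ h·k2=z(1+7/13z)y_n
  y_{n+1}/y_n = 1 + 2/7z + 5/7z(1+7/13z) = 1 + z + 5/13z²
  R(z) = 1 + z + 5/13z².

Find x<0 with |R(x)|<1.
x=-1.06: |R|=0.3722
R=1: x+5/13x²=0 ⇒ x=−13/5=-2.6000; min R=1−1/(4·5/13)=0.3500>−1
Confirm numerically:
  x=-2.543: |R|=0.94425 <1
  x=-2.123: |R|=0.61051 <1
  x=-1.775: |R|=0.43678 <1
  x=-1.600: |R|=0.38462 <1
  x=-2.994: |R|=1.45371 >1
  x=-2.884: |R|=1.31502 >1
So |R|<1 on (-2.6000, 0).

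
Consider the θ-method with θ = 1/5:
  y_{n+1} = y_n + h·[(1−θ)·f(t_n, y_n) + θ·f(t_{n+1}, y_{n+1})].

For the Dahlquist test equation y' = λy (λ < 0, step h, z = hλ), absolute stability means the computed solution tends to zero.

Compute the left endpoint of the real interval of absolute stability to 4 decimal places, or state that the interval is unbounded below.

left endpoint -3.3333.

Set f=λy, z=hλ:
  y_{n+1} = y_n + z·[4/5·y_n + 1/5·y_{n+1}] ⇒ (1 − 1/5z)y_{n+1} = (1 + 4/5z)y_n
  so R(z) = (1 + 4/5z)/(1 − 1/5z).

Need |R(x)|<1, x<0.
x=-0.66: |R|=0.4170
R=−1: 1+4/5x = −1+1/5x ⇒ -3/5x=2 ⇒ x=2/(-3/5)=-3.3333
Confirm numerically:
  x=-2.307: |R|=0.57862 <1
  x=-1.838: |R|=0.34396 <1
  x=-1.617: |R|=0.22185 <1
  x=-3.880: |R|=1.18468 >1
  x=-3.688: |R|=1.12247 >1
  x=-3.559: |R|=1.07910 >1
So |R|<1 on (-3.3333, 0).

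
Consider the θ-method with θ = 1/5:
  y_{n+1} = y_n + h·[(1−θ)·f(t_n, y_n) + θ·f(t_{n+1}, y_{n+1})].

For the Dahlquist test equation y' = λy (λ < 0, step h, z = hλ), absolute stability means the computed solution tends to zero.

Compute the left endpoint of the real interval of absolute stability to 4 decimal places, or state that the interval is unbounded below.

With y'=λy (z=hλ):
  y_{n+1} = y_n + z·[4/5·y_n + 1/5·y_{n+1}] ⇒ (1 − 1/5z)y_{n+1} = (1 + 4/5z)y_n
  Hence R(z) = (1 + 4/5z)/(1 − 1/5z).

Boundary: |R(x)|=1, x<0.
x=-0.6: |R|=0.4643
R=−1: 1+4/5x = −1+1/5x ⇒ -3/5x=2 ⇒ x=2/(-3/5)=-3.3333
Confirm numerically:
  x=-3.087: |R|=0.90862 <1
  x=-2.913: |R|=0.84064 <1
  x=-1.459: |R|=0.12943 <1
  x=-3.689: |R|=1.12280 >1
  x=-3.647: |R|=1.10882 >1
Interval (-3.3333, 0).

left endpoint -3.3333.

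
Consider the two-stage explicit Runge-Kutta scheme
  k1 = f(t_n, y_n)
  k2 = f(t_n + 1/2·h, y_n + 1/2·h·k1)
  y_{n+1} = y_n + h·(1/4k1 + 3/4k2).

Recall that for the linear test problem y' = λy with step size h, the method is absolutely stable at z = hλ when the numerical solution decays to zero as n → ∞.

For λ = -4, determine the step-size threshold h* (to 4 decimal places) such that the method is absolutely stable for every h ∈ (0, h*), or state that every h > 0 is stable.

(-2.6667,0); λ=-4 ⇒ h* = (8/3)/4 = 0.6667.

On y'=λy, z=hλ:
  k1=λy_n ⇒ h·k1=z·y_n;  k2=λ(1+1/2z)y_n ⇒ h·k2=z(1+1/2z)y_n
  y_{n+1}/y_n = 1 + 1/4z + 3/4z(1+1/2z) = 1 + z + 3/8z²
  so R(z) = 1 + z + 3/8z².

Boundary: |R(x)|=1, x<0.
x=-0.84: |R|=0.4246
R=1: x+3/8x²=0 ⇒ x=−8/3=-2.6667; min R=1−1/(4·3/8)=0.3333>−1
Confirm numerically:
  x=-2.182: |R|=0.60342 <1
  x=-1.806: |R|=0.41711 <1
  x=-1.705: |R|=0.38513 <1
  x=-3.019: |R|=1.39889 >1
  x=-2.786: |R|=1.12467 >1
  x=-2.720: |R|=1.05440 >1
So |R|<1 on (-2.6667, 0).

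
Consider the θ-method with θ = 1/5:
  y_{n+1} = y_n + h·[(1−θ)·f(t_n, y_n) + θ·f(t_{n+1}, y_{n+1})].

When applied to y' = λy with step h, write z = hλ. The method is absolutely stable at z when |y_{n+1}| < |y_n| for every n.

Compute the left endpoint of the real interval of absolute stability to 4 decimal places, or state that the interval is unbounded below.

z* = -3.3333.

Test eqn y'=λy, z=hλ:
  y_{n+1} = y_n + z·[4/5·y_n + 1/5·y_{n+1}] ⇒ (1 − 1/5z)y_{n+1} = (1 + 4/5z)y_n
  Hence R(z) = (1 + 4/5z)/(1 − 1/5z).

Find x<0 with |R(x)|<1.
x=-1.41: |R|=0.0998
R=−1: 1+4/5x = −1+1/5x ⇒ -3/5x=2 ⇒ x=2/(-3/5)=-3.3333
Confirm numerically:
  x=-3.236: |R|=0.96455 <1
  x=-2.999: |R|=0.87461 <1
  x=-2.853: |R|=0.81650 <1
  x=-2.584: |R|=0.70359 <1
  x=-3.557: |R|=1.07842 >1
  x=-3.492: |R|=1.05605 >1
Interval (-3.3333, 0).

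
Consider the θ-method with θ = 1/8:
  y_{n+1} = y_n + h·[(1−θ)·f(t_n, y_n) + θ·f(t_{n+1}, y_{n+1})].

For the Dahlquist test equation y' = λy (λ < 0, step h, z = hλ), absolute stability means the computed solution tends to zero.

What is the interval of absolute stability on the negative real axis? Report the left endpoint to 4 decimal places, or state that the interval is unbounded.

(-2.6667, 0).

Set f=λy, z=hλ:
  y_{n+1} = y_n + z·[7/8·y_n + 1/8·y_{n+1}] ⇒ (1 − 1/8z)y_{n+1} = (1 + 7/8z)y_n
  R(z) = (1 + 7/8z)/(1 − 1/8z).

Need |R(x)|<1, x<0.
x=-0.7: |R|=0.3563
R=−1: 1+7/8x = −1+1/8x ⇒ -3/4x=2 ⇒ x=2/(-3/4)=-2.6667
Confirm numerically:
  x=-2.523: |R|=0.91808 <1
  x=-1.536: |R|=0.28859 <1
  x=-1.371: |R|=0.17042 <1
  x=-1.176: |R|=0.02528 <1
  x=-3.185: |R|=1.27805 >1
  x=-3.152: |R|=1.26112 >1
  x=-2.913: |R|=1.13543 >1
Stable set (-2.6667, 0).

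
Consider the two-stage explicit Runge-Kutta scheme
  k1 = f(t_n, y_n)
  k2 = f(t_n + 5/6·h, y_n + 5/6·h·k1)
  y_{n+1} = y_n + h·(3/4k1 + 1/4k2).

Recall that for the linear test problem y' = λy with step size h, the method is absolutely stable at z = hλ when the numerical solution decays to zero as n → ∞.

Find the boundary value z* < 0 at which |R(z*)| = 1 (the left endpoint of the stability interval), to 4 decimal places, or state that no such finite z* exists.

Set f=λy, z=hλ:
  k1=λy_n ⇒ h·k1=z·y_n;  k2=λ(1+5/6z)y_n ⇒ h·k2=z(1+5/6z)y_n
  y_{n+1}/y_n = 1 + 3/4z + 1/4z(1+5/6z) = 1 + z + 5/24z²
  R(z) = 1 + z + 5/24z².

Boundary: |R(x)|=1, x<0.
x=-0.61: |R|=0.4675
R=1: x+5/24x²=0 ⇒ x=−24/5=-4.8000; min R=1−1/(4·5/24)=-0.2000>−1
Confirm numerically:
  x=-3.279: |R|=0.03903 <1
  x=-2.992: |R|=0.12699 <1
  x=-2.844: |R|=0.15893 <1
  x=-5.115: |R|=1.33567 >1
  x=-4.914: |R|=1.11671 >1
So |R|<1 on (-4.8000, 0).

left endpoint -4.8000.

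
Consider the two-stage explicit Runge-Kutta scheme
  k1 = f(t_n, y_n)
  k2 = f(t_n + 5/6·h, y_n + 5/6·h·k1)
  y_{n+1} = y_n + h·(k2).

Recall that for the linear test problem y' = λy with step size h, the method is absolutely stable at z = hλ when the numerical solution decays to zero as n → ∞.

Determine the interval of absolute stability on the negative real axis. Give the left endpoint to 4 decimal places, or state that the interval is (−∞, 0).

(-1.2000, 0).

With y'=λy (z=hλ):
  k1=λy_n ⇒ h·k1=z·y_n;  k2=λ(1+5/6z)y_n ⇒ h·k2=z(1+5/6z)y_n
  y_{n+1}/y_n = 1 + z(1+5/6z) = 1 + z + 5/6z²
  Hence R(z) = 1 + z + 5/6z².

Find x<0 with |R(x)|<1.
x=-1.14: |R|=0.9430
R=1: x+5/6x²=0 ⇒ x=−6/5=-1.2000; min R=1−1/(4·5/6)=0.7000>−1
Confirm numerically:
  x=-1.136: |R|=0.93941 <1
  x=-1.135: |R|=0.93852 <1
  x=-0.995: |R|=0.83002 <1
  x=-0.512: |R|=0.70645 <1
  x=-1.786: |R|=1.87216 >1
  x=-1.776: |R|=1.85248 >1
  x=-1.561: |R|=1.46960 >1
Stable set (-1.2000, 0).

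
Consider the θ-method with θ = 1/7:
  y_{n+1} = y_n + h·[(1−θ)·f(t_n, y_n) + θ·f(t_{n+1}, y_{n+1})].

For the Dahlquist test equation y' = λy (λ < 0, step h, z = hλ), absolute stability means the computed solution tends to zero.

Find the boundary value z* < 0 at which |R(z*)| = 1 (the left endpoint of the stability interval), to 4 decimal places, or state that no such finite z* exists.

On y'=λy, z=hλ:
  y_{n+1} = y_n + z·[6/7·y_n + 1/7·y_{n+1}] ⇒ (1 − 1/7z)y_{n+1} = (1 + 6/7z)y_n
  Hence R(z) = (1 + 6/7z)/(1 − 1/7z).

Solve |R(x)|<1 on ℝ⁻.
x=-0.37: |R|=0.6486
R=−1: 1+6/7x = −1+1/7x ⇒ -5/7x=2 ⇒ x=2/(-5/7)=-2.8000
Confirm numerically:
  x=-2.230: |R|=0.69122 <1
  x=-2.225: |R|=0.68835 <1
  x=-2.059: |R|=0.59101 <1
  x=-1.642: |R|=0.33002 <1
  x=-3.289: |R|=1.23763 >1
  x=-2.842: |R|=1.02134 >1
Stable set (-2.8000, 0).

left endpoint -2.8000.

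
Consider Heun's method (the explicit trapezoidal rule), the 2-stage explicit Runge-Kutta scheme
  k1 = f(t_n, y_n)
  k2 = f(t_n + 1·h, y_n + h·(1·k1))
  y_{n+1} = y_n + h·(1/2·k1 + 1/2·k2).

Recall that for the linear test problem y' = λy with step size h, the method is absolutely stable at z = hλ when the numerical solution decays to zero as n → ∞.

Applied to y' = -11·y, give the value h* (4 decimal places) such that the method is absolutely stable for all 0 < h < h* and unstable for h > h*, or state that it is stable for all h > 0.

On y'=λy, z=hλ:
  order 2, 2-stage ⇒ R(z)=1+z+z^2/2
  (e.g. R(-0.77)=0.52645, |R|=0.52645)

Solve |R(x)|<1 on ℝ⁻.
x=-0.77: |R|=0.5264
|R(-1.84)|=0.8528 |R(-1.05)|=0.5012 |R(-0.94)|=0.5018
Bisect:
  x_lo=-2.6036 |R|=1.7858  x_hi=-0.1035 |R|=0.9019
  mid=-1.35353 |R|=0.56249 →hi
  mid=-1.97857 |R|=0.97880 →hi
  mid=-2.29109 |R|=1.33346 →lo
  mid=-2.13483 |R|=1.14392 →lo
  mid=-2.05670 |R|=1.05831 →lo
  mid=-2.01764 |R|=1.01779 →lo
  mid=-1.99811 |R|=0.99811 →hi
  mid=-2.00787 |R|=1.00790 →lo
  mid=-2.00299 |R|=1.00299 →lo
  mid=-2.00055 |R|=1.00055 →lo
  ...
  [-2.00009,-1.99994] ⇒ x*=-2.0000
Stable set (-2.0000, 0).

(-2.0000,0); λ=-11 ⇒ h* = 0.1818.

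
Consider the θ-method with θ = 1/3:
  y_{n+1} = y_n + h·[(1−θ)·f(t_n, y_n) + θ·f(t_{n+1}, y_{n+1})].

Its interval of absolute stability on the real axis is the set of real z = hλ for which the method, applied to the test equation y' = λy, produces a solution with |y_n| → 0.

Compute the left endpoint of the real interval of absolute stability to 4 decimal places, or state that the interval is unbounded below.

left endpoint -6.0000.

Test eqn y'=λy, z=hλ:
  y_{n+1} = y_n + z·[2/3·y_n + 1/3·y_{n+1}] ⇒ (1 − 1/3z)y_{n+1} = (1 + 2/3z)y_n
  ⇒ R(z) = (1 + 2/3z)/(1 − 1/3z).

Solve |R(x)|<1 on ℝ⁻.
x=-0.69: |R|=0.4390
R=−1: 1+2/3x = −1+1/3x ⇒ -1/3x=2 ⇒ x=2/(-1/3)=-6.0000
Confirm numerically:
  x=-4.931: |R|=0.86521 <1
  x=-4.794: |R|=0.84527 <1
  x=-3.301: |R|=0.57166 <1
  x=-6.425: |R|=1.04509 >1
  x=-6.339: |R|=1.03630 >1
  x=-6.249: |R|=1.02692 >1
So |R|<1 on (-6.0000, 0).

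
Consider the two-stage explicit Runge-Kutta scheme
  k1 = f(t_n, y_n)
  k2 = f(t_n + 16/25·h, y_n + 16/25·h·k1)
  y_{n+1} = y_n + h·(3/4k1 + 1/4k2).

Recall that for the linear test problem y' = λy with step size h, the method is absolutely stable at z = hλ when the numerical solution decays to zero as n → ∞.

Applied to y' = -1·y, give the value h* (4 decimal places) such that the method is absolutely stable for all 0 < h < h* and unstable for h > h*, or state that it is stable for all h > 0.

(-6.2500,0); λ=-1 ⇒ h* = (25/4)/1 = 6.2500.

On y'=λy, z=hλ:
  k1=λy_n ⇒ h·k1=z·y_n;  k2=λ(1+16/25z)y_n ⇒ h·k2=z(1+16/25z)y_n
  y_{n+1}/y_n = 1 + 3/4z + 1/4z(1+16/25z) = 1 + z + 4/25z²
  ⇒ R(z) = 1 + z + 4/25z².

Find x<0 with |R(x)|<1.
x=-1.77: |R|=0.2687
R=1: x+4/25x²=0 ⇒ x=−25/4=-6.2500; min R=1−1/(4·4/25)=-0.5625>−1
Confirm numerically:
  x=-5.582: |R|=0.40340 <1
  x=-4.912: |R|=0.05156 <1
  x=-4.657: |R|=0.18698 <1
  x=-2.748: |R|=0.53976 <1
  x=-6.458: |R|=1.21492 >1
  x=-6.404: |R|=1.15779 >1
Stable set (-6.2500, 0).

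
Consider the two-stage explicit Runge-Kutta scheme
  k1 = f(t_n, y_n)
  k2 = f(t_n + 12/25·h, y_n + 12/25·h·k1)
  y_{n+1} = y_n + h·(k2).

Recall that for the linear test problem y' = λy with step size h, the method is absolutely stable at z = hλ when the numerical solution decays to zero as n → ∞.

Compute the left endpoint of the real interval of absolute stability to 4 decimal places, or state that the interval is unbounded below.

Test eqn y'=λy, z=hλ:
  k1=λy_n ⇒ h·k1=z·y_n;  k2=λ(1+12/25z)y_n ⇒ h·k2=z(1+12/25z)y_n
  y_{n+1}/y_n = 1 + z(1+12/25z) = 1 + z + 12/25z²
  Hence R(z) = 1 + z + 12/25z².

Solve |R(x)|<1 on ℝ⁻.
x=-0.72: |R|=0.5288
R=1: x+12/25x²=0 ⇒ x=−25/12=-2.0833; min R=1−1/(4·12/25)=0.4792>−1
Confirm numerically:
  x=-1.942: |R|=0.86825 <1
  x=-1.295: |R|=0.50997 <1
  x=-0.887: |R|=0.49065 <1
  x=-2.672: |R|=1.75500 >1
  x=-2.152: |R|=1.07093 >1
Stable set (-2.0833, 0).

z* = -2.0833.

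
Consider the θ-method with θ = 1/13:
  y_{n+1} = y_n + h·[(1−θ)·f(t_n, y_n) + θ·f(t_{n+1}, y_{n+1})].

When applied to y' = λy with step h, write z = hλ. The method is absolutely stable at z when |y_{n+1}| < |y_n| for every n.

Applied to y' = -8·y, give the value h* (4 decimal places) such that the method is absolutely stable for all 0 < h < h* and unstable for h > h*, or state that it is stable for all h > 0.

With y'=λy (z=hλ):
  y_{n+1} = y_n + z·[12/13·y_n + 1/13·y_{n+1}] ⇒ (1 − 1/13z)y_{n+1} = (1 + 12/13z)y_n
  so R(z) = (1 + 12/13z)/(1 − 1/13z).

Solve |R(x)|<1 on ℝ⁻.
x=-1.79: |R|=0.5734
R=−1: 1+12/13x = −1+1/13x ⇒ -11/13x=2 ⇒ x=2/(-11/13)=-2.3636
Confirm numerically:
  x=-2.202: |R|=0.88304 <1
  x=-2.195: |R|=0.87792 <1
  x=-2.066: |R|=0.78269 <1
  x=-2.866: |R|=1.34829 >1
  x=-2.642: |R|=1.19576 >1
Interval (-2.3636, 0).

(-2.3636,0); λ=-8 ⇒ h* = (26/11)/8 = 0.2955.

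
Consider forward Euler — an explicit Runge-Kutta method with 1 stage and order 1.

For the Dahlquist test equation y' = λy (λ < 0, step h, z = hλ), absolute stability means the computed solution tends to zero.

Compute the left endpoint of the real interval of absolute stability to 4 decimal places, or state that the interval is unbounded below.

left endpoint -2.0000.

On y'=λy, z=hλ:
  order 1, 1-stage ⇒ R(z)=1+z
  (e.g. R(-1.77)=-0.77000, |R|=0.77000)

Find x<0 with |R(x)|<1.
x=-1.77: |R|=0.7700
|R(-2.19)|=1.1900 |R(-1.43)|=0.4300 |R(-1.09)|=0.0900
Bisect:
  x_lo=-2.4134 |R|=1.4134  x_hi=-0.1135 |R|=0.8865
  mid=-1.26348 |R|=0.26348 →hi
  mid=-1.83846 |R|=0.83846 →hi
  mid=-2.12595 |R|=1.12595 →lo
  mid=-1.98221 |R|=0.98221 →hi
  mid=-2.05408 |R|=1.05408 →lo
  mid=-2.01814 |R|=1.01814 →lo
  mid=-2.00017 |R|=1.00017 →lo
  ...
  [-2.00003,-1.99989] ⇒ x*=-2.0000
Stable set (-2.0000, 0).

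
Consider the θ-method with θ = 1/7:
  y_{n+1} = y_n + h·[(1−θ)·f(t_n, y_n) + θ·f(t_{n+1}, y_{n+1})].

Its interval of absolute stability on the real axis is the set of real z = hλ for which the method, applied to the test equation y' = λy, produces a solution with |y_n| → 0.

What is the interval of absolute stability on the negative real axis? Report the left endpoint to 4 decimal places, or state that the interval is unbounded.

Set f=λy, z=hλ:
  y_{n+1} = y_n + z·[6/7·y_n + 1/7·y_{n+1}] ⇒ (1 − 1/7z)y_{n+1} = (1 + 6/7z)y_n
  so R(z) = (1 + 6/7z)/(1 − 1/7z).

Boundary: |R(x)|=1, x<0.
x=-1.7: |R|=0.3678
R=−1: 1+6/7x = −1+1/7x ⇒ -5/7x=2 ⇒ x=2/(-5/7)=-2.8000
Confirm numerically:
  x=-2.764: |R|=0.98156 <1
  x=-2.304: |R|=0.73345 <1
  x=-1.814: |R|=0.44066 <1
  x=-3.266: |R|=1.22696 >1
  x=-3.137: |R|=1.16622 >1
  x=-3.026: |R|=1.11271 >1
So |R|<1 on (-2.8000, 0).

z∈(-2.8000,0).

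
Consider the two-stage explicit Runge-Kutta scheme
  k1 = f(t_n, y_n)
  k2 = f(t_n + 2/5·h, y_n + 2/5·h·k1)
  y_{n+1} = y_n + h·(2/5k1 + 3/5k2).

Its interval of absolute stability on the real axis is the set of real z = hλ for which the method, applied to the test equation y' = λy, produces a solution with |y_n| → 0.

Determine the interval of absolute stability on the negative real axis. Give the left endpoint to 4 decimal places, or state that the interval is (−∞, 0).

z∈(-4.1667,0).

With y'=λy (z=hλ):
  k1=λy_n ⇒ h·k1=z·y_n;  k2=λ(1+2/5z)y_n ⇒ h·k2=z(1+2/5z)y_n
  y_{n+1}/y_n = 1 + 2/5z + 3/5z(1+2/5z) = 1 + z + 6/25z²
  ⇒ R(z) = 1 + z + 6/25z².

Solve |R(x)|<1 on ℝ⁻.
x=-0.67: |R|=0.4377
R=1: x+6/25x²=0 ⇒ x=−25/6=-4.1667; min R=1−1/(4·6/25)=-0.0417>−1
Confirm numerically:
  x=-4.135: |R|=0.96857 <1
  x=-3.028: |R|=0.17251 <1
  x=-2.827: |R|=0.09106 <1
  x=-1.730: |R|=0.01170 <1
  x=-4.690: |R|=1.58906 >1
  x=-4.548: |R|=1.41623 >1
So |R|<1 on (-4.1667, 0).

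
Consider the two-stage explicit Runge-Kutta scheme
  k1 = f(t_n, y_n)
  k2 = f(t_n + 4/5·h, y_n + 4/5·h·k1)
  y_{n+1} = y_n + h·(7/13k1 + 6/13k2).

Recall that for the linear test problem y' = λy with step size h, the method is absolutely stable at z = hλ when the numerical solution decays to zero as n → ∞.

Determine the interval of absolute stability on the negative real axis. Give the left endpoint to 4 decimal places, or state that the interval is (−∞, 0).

Set f=λy, z=hλ:
  k1=λy_n ⇒ h·k1=z·y_n;  k2=λ(1+4/5z)y_n ⇒ h·k2=z(1+4/5z)y_n
  y_{n+1}/y_n = 1 + 7/13z + 6/13z(1+4/5z) = 1 + z + 24/65z²
  so R(z) = 1 + z + 24/65z².

Need |R(x)|<1, x<0.
x=-1.02: |R|=0.3641
R=1: x+24/65x²=0 ⇒ x=−65/24=-2.7083; min R=1−1/(4·24/65)=0.3229>−1
Confirm numerically:
  x=-2.476: |R|=0.78760 <1
  x=-2.360: |R|=0.69647 <1
  x=-1.371: |R|=0.32302 <1
  x=-3.282: |R|=1.69518 >1
  x=-3.254: |R|=1.65561 >1
  x=-2.761: |R|=1.05369 >1
So |R|<1 on (-2.7083, 0).

(-2.7083, 0).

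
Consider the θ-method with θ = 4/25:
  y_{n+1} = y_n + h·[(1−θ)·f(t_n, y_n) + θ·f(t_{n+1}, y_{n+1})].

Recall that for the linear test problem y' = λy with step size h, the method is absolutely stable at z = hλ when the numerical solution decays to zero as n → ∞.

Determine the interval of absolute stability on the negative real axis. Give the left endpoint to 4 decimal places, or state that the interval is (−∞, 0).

(-2.9412, 0).

Set f=λy, z=hλ:
  y_{n+1} = y_n + z·[21/25·y_n + 4/25·y_{n+1}] ⇒ (1 − 4/25z)y_{n+1} = (1 + 21/25z)y_n
  R(z) = (1 + 21/25z)/(1 − 4/25z).

Solve |R(x)|<1 on ℝ⁻.
x=-1.47: |R|=0.1901
R=−1: 1+21/25x = −1+4/25x ⇒ -17/25x=2 ⇒ x=2/(-17/25)=-2.9412
Confirm numerically:
  x=-2.708: |R|=0.88937 <1
  x=-2.361: |R|=0.71365 <1
  x=-1.738: |R|=0.35985 <1
  x=-1.195: |R|=0.00319 <1
  x=-3.181: |R|=1.10807 >1
  x=-2.973: |R|=1.01466 >1
Interval (-2.9412, 0).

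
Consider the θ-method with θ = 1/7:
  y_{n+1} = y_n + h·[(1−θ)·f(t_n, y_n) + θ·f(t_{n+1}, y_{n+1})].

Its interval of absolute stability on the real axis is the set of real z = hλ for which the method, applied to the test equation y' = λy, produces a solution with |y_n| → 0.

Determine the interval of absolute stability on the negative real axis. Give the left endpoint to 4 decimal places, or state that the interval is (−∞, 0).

z∈(-2.8000,0).

Set f=λy, z=hλ:
  y_{n+1} = y_n + z·[6/7·y_n + 1/7·y_{n+1}] ⇒ (1 − 1/7z)y_{n+1} = (1 + 6/7z)y_n
  Hence R(z) = (1 + 6/7z)/(1 − 1/7z).

Boundary: |R(x)|=1, x<0.
x=-1.01: |R|=0.1174
R=−1: 1+6/7x = −1+1/7x ⇒ -5/7x=2 ⇒ x=2/(-5/7)=-2.8000
Confirm numerically:
  x=-2.669: |R|=0.93226 <1
  x=-2.219: |R|=0.68489 <1
  x=-1.680: |R|=0.35484 <1
  x=-1.249: |R|=0.05989 <1
  x=-3.305: |R|=1.24503 >1
  x=-3.300: |R|=1.24272 >1
  x=-2.820: |R|=1.01018 >1
Stable set (-2.8000, 0).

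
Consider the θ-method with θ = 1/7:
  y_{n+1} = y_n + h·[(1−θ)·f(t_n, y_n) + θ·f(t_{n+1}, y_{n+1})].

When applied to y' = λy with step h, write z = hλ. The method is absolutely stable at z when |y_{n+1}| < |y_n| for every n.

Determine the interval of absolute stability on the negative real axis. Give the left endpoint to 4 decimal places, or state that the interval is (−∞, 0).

z∈(-2.8000,0).

On y'=λy, z=hλ:
  y_{n+1} = y_n + z·[6/7·y_n + 1/7·y_{n+1}] ⇒ (1 − 1/7z)y_{n+1} = (1 + 6/7z)y_n
  Hence R(z) = (1 + 6/7z)/(1 − 1/7z).

Solve |R(x)|<1 on ℝ⁻.
x=-1.48: |R|=0.2217
R=−1: 1+6/7x = −1+1/7x ⇒ -5/7x=2 ⇒ x=2/(-5/7)=-2.8000
Confirm numerically:
  x=-2.433: |R|=0.80547 <1
  x=-1.783: |R|=0.42104 <1
  x=-1.261: |R|=0.06851 <1
  x=-2.997: |R|=1.09853 >1
  x=-2.932: |R|=1.06645 >1
Interval (-2.8000, 0).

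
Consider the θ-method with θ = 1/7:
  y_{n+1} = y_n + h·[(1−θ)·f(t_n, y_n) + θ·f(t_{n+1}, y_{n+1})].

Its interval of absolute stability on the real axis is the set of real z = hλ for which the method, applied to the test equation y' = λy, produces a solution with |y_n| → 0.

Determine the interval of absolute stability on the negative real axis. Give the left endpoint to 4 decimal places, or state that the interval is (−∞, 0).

(-2.8000, 0).

Test eqn y'=λy, z=hλ:
  y_{n+1} = y_n + z·[6/7·y_n + 1/7·y_{n+1}] ⇒ (1 − 1/7z)y_{n+1} = (1 + 6/7z)y_n
  so R(z) = (1 + 6/7z)/(1 − 1/7z).

Boundary: |R(x)|=1, x<0.
x=-0.45: |R|=0.5772
R=−1: 1+6/7x = −1+1/7x ⇒ -5/7x=2 ⇒ x=2/(-5/7)=-2.8000
Confirm numerically:
  x=-2.361: |R|=0.76552 <1
  x=-1.808: |R|=0.43688 <1
  x=-1.166: |R|=0.00049 <1
  x=-3.259: |R|=1.22371 >1
  x=-3.195: |R|=1.19372 >1
Stable set (-2.8000, 0).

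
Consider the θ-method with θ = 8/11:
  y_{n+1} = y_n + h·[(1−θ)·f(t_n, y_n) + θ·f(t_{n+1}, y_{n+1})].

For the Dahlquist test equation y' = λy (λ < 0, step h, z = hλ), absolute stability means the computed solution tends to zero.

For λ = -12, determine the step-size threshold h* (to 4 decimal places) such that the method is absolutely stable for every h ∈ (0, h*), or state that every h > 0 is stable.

(−∞, 0) — no finite endpoint. Any h>0 works for λ=-12.

Set f=λy, z=hλ:
  y_{n+1} = y_n + z·[3/11·y_n + 8/11·y_{n+1}] ⇒ (1 − 8/11z)y_{n+1} = (1 + 3/11z)y_n
  Hence R(z) = (1 + 3/11z)/(1 − 8/11z).

Find x<0 with |R(x)|<1.
x=-0.69: |R|=0.5406
x=-2: |R|=0.1852
x=-10: |R|=0.2088
x=-100: |R|=0.3564
θ=8/11≥1/2 ⇒ |1+3/11x|<|1−8/11x| ∀x<0 ⇒ interval (−∞,0).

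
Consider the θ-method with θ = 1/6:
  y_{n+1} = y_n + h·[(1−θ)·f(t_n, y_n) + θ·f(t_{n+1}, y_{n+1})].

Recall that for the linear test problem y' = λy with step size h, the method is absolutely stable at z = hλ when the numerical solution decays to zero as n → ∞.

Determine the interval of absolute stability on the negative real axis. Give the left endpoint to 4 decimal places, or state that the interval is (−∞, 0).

(-3.0000, 0).

Test eqn y'=λy, z=hλ:
  y_{n+1} = y_n + z·[5/6·y_n + 1/6·y_{n+1}] ⇒ (1 − 1/6z)y_{n+1} = (1 + 5/6z)y_n
  so R(z) = (1 + 5/6z)/(1 − 1/6z).

Need |R(x)|<1, x<0.
x=-0.94: |R|=0.1873
R=−1: 1+5/6x = −1+1/6x ⇒ -2/3x=2 ⇒ x=2/(-2/3)=-3.0000
Confirm numerically:
  x=-2.955: |R|=0.97990 <1
  x=-1.946: |R|=0.46942 <1
  x=-1.461: |R|=0.17491 <1
  x=-3.546: |R|=1.22879 >1
  x=-3.512: |R|=1.21531 >1
Interval (-3.0000, 0).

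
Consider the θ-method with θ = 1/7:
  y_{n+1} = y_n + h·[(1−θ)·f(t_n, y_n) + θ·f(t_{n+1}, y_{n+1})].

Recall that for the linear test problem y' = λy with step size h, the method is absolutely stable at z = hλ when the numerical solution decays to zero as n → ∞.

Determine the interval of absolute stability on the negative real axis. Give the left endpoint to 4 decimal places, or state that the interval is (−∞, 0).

z∈(-2.8000,0).

On y'=λy, z=hλ:
  y_{n+1} = y_n + z·[6/7·y_n + 1/7·y_{n+1}] ⇒ (1 − 1/7z)y_{n+1} = (1 + 6/7z)y_n
  ⇒ R(z) = (1 + 6/7z)/(1 − 1/7z).

Need |R(x)|<1, x<0.
x=-1.67: |R|=0.3483
R=−1: 1+6/7x = −1+1/7x ⇒ -5/7x=2 ⇒ x=2/(-5/7)=-2.8000
Confirm numerically:
  x=-2.637: |R|=0.91543 <1
  x=-2.579: |R|=0.88464 <1
  x=-1.264: |R|=0.07067 <1
  x=-3.305: |R|=1.24503 >1
  x=-3.295: |R|=1.24041 >1
  x=-2.980: |R|=1.09018 >1
So |R|<1 on (-2.8000, 0).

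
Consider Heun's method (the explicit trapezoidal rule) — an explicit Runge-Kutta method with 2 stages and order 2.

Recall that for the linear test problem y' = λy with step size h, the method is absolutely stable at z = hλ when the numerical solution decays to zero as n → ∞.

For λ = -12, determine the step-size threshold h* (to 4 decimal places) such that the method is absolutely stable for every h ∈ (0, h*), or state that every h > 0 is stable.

(-2.0000,0); λ=-12 ⇒ h* = 0.1667.

Test eqn y'=λy, z=hλ:
  order 2, 2-stage ⇒ R(z)=1+z+z^2/2
  (e.g. R(-0.72)=0.53920, |R|=0.53920)

Boundary: |R(x)|=1, x<0.
x=-0.72: |R|=0.5392
|R(-1.98)|=0.9802 |R(-1.52)|=0.6352 |R(-0.9)|=0.5050
Bisect:
  x_lo=-2.6831 |R|=1.9164  x_hi=-0.2924 |R|=0.7503
  mid=-1.48775 |R|=0.61895 →hi
  mid=-2.08543 |R|=1.08907 →lo
  mid=-1.78659 |R|=0.80936 →hi
  mid=-1.93601 |R|=0.93805 →hi
  mid=-2.01072 |R|=1.01077 →lo
  mid=-1.97336 |R|=0.97372 →hi
  mid=-1.99204 |R|=0.99207 →hi
  ...
  [-2.00006,-1.99992] ⇒ x*=-2.0000
So |R|<1 on (-2.0000, 0).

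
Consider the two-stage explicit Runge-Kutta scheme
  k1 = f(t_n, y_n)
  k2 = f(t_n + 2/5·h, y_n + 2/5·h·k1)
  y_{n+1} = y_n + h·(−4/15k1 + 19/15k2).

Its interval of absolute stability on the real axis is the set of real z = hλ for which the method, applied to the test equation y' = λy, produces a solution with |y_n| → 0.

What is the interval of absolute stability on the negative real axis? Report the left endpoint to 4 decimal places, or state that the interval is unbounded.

With y'=λy (z=hλ):
  k1=λy_n ⇒ h·k1=z·y_n;  k2=λ(1+2/5z)y_n ⇒ h·k2=z(1+2/5z)y_n
  y_{n+1}/y_n = 1 − 4/15z + 19/15z(1+2/5z) = 1 + z + 38/75z²
  Hence R(z) = 1 + z + 38/75z².

Find x<0 with |R(x)|<1.
x=-0.95: |R|=0.5073
R=1: x+38/75x²=0 ⇒ x=−75/38=-1.9737; min R=1−1/(4·38/75)=0.5066>−1
Confirm numerically:
  x=-1.917: |R|=0.94494 <1
  x=-1.195: |R|=0.52853 <1
  x=-1.190: |R|=0.52749 <1
  x=-2.482: |R|=1.63923 >1
  x=-2.286: |R|=1.36174 >1
Interval (-1.9737, 0).

(-1.9737, 0).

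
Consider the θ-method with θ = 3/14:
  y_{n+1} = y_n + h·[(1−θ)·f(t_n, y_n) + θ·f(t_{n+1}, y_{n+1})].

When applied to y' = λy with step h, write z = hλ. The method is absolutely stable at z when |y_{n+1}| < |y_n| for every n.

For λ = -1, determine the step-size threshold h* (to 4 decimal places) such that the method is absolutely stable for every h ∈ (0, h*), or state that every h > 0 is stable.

(-3.5000,0); λ=-1 ⇒ h* = (7/2)/1 = 3.5000.

Set f=λy, z=hλ:
  y_{n+1} = y_n + z·[11/14·y_n + 3/14·y_{n+1}] ⇒ (1 − 3/14z)y_{n+1} = (1 + 11/14z)y_n
  Hence R(z) = (1 + 11/14z)/(1 − 3/14z).

Find x<0 with |R(x)|<1.
x=-1.14: |R|=0.0838
R=−1: 1+11/14x = −1+3/14x ⇒ -4/7x=2 ⇒ x=2/(-4/7)=-3.5000
Confirm numerically:
  x=-2.972: |R|=0.81567 <1
  x=-2.927: |R|=0.79878 <1
  x=-2.113: |R|=0.45445 <1
  x=-1.882: |R|=0.34114 <1
  x=-3.941: |R|=1.13662 >1
  x=-3.737: |R|=1.07521 >1
Stable set (-3.5000, 0).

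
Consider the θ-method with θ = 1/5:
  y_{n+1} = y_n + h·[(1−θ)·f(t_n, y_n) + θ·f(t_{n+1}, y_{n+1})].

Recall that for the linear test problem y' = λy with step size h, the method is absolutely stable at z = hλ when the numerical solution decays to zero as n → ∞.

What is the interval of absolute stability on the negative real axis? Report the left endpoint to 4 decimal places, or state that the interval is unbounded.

On y'=λy, z=hλ:
  y_{n+1} = y_n + z·[4/5·y_n + 1/5·y_{n+1}] ⇒ (1 − 1/5z)y_{n+1} = (1 + 4/5z)y_n
  ⇒ R(z) = (1 + 4/5z)/(1 − 1/5z).

Find x<0 with |R(x)|<1.
x=-1.29: |R|=0.0254
R=−1: 1+4/5x = −1+1/5x ⇒ -3/5x=2 ⇒ x=2/(-3/5)=-3.3333
Confirm numerically:
  x=-3.239: |R|=0.96565 <1
  x=-2.642: |R|=0.72861 <1
  x=-1.906: |R|=0.37996 <1
  x=-1.672: |R|=0.25300 <1
  x=-3.931: |R|=1.20076 >1
  x=-3.496: |R|=1.05744 >1
  x=-3.376: |R|=1.01528 >1
So |R|<1 on (-3.3333, 0).

(-3.3333, 0).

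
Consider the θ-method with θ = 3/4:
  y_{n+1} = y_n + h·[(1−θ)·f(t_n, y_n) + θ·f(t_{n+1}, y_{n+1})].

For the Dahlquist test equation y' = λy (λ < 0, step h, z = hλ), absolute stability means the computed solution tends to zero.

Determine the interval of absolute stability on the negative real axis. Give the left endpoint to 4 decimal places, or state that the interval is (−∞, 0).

interval (−∞, 0).

Test eqn y'=λy, z=hλ:
  y_{n+1} = y_n + z·[1/4·y_n + 3/4·y_{n+1}] ⇒ (1 − 3/4z)y_{n+1} = (1 + 1/4z)y_n
  R(z) = (1 + 1/4z)/(1 − 3/4z).

Need |R(x)|<1, x<0.
x=-1.65: |R|=0.2626
x=-2: |R|=0.2000
x=-10: |R|=0.1765
x=-100: |R|=0.3158
θ=3/4≥1/2 ⇒ |1+1/4x|<|1−3/4x| ∀x<0 ⇒ interval (−∞,0).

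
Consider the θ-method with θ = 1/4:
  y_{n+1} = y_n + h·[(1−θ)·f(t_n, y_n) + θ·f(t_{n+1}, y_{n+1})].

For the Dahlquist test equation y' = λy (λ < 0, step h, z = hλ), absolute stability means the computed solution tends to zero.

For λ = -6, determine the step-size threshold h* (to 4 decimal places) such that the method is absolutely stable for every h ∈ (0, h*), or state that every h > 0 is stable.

(-4.0000,0); λ=-6 ⇒ h* = (4)/6 = 0.6667.

With y'=λy (z=hλ):
  y_{n+1} = y_n + z·[3/4·y_n + 1/4·y_{n+1}] ⇒ (1 − 1/4z)y_{n+1} = (1 + 3/4z)y_n
  R(z) = (1 + 3/4z)/(1 − 1/4z).

Boundary: |R(x)|=1, x<0.
x=-0.48: |R|=0.5714
R=−1: 1+3/4x = −1+1/4x ⇒ -1/2x=2 ⇒ x=2/(-1/2)=-4.0000
Confirm numerically:
  x=-3.840: |R|=0.95918 <1
  x=-2.618: |R|=0.58235 <1
  x=-2.065: |R|=0.36191 <1
  x=-4.496: |R|=1.11676 >1
  x=-4.257: |R|=1.06225 >1
Interval (-4.0000, 0).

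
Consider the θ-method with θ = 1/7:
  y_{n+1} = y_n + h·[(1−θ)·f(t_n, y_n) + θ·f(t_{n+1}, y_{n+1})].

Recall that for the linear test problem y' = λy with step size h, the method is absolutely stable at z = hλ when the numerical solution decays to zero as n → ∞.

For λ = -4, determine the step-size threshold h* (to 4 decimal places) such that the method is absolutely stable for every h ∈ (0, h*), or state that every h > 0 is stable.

(-2.8000,0); λ=-4 ⇒ h* = (14/5)/4 = 0.7000.

On y'=λy, z=hλ:
  y_{n+1} = y_n + z·[6/7·y_n + 1/7·y_{n+1}] ⇒ (1 − 1/7z)y_{n+1} = (1 + 6/7z)y_n
  ⇒ R(z) = (1 + 6/7z)/(1 − 1/7z).

Boundary: |R(x)|=1, x<0.
x=-1.65: |R|=0.3353
R=−1: 1+6/7x = −1+1/7x ⇒ -5/7x=2 ⇒ x=2/(-5/7)=-2.8000
Confirm numerically:
  x=-2.241: |R|=0.69754 <1
  x=-1.816: |R|=0.44192 <1
  x=-1.265: |R|=0.07139 <1
  x=-2.934: |R|=1.06745 >1
  x=-2.887: |R|=1.04400 >1
Interval (-2.8000, 0).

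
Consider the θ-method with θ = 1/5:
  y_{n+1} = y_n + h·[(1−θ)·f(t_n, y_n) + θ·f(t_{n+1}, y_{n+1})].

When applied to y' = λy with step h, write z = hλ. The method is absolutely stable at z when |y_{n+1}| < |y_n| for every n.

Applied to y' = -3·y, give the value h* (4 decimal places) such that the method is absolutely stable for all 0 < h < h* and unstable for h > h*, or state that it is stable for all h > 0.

(-3.3333,0); λ=-3 ⇒ h* = (10/3)/3 = 1.1111.

Test eqn y'=λy, z=hλ:
  y_{n+1} = y_n + z·[4/5·y_n + 1/5·y_{n+1}] ⇒ (1 − 1/5z)y_{n+1} = (1 + 4/5z)y_n
  R(z) = (1 + 4/5z)/(1 − 1/5z).

Need |R(x)|<1, x<0.
x=-1.26: |R|=0.0064
R=−1: 1+4/5x = −1+1/5x ⇒ -3/5x=2 ⇒ x=2/(-3/5)=-3.3333
Confirm numerically:
  x=-3.006: |R|=0.87734 <1
  x=-2.792: |R|=0.79158 <1
  x=-2.480: |R|=0.65775 <1
  x=-2.144: |R|=0.50056 <1
  x=-3.789: |R|=1.15554 >1
  x=-3.707: |R|=1.12875 >1
  x=-3.369: |R|=1.01279 >1
So |R|<1 on (-3.3333, 0).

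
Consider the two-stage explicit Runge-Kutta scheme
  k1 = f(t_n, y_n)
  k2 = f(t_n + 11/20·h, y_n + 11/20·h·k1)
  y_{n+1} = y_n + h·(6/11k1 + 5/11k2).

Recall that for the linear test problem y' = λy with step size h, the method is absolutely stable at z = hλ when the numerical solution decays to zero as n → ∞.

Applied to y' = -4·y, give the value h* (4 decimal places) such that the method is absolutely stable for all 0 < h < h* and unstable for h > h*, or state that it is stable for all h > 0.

Test eqn y'=λy, z=hλ:
  k1=λy_n ⇒ h·k1=z·y_n;  k2=λ(1+11/20z)y_n ⇒ h·k2=z(1+11/20z)y_n
  y_{n+1}/y_n = 1 + 6/11z + 5/11z(1+11/20z) = 1 + z + 1/4z²
  R(z) = 1 + z + 1/4z².

Find x<0 with |R(x)|<1.
x=-0.49: |R|=0.5700
R=1: x+1/4x²=0 ⇒ x=−4=-4.0000; min R=1−1/(4·1/4)=0.0000>−1
Confirm numerically:
  x=-3.541: |R|=0.59367 <1
  x=-2.228: |R|=0.01300 <1
  x=-1.984: |R|=0.00006 <1
  x=-4.510: |R|=1.57502 >1
  x=-4.416: |R|=1.45926 >1
Stable set (-4.0000, 0).

(-4.0000,0); λ=-4 ⇒ h* = (4)/4 = 1.0000.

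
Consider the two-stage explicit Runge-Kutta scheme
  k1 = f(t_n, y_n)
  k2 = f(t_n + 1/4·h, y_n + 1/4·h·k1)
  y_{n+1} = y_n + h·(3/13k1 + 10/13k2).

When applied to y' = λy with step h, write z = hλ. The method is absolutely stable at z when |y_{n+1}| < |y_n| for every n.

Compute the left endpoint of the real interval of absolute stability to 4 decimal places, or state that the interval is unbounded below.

Test eqn y'=λy, z=hλ:
  k1=λy_n ⇒ h·k1=z·y_n;  k2=λ(1+1/4z)y_n ⇒ h·k2=z(1+1/4z)y_n
  y_{n+1}/y_n = 1 + 3/13z + 10/13z(1+1/4z) = 1 + z + 5/26z²
  ⇒ R(z) = 1 + z + 5/26z².

Solve |R(x)|<1 on ℝ⁻.
x=-0.75: |R|=0.3582
R=1: x+5/26x²=0 ⇒ x=−26/5=-5.2000; min R=1−1/(4·5/26)=-0.3000>−1
Confirm numerically:
  x=-4.605: |R|=0.47308 <1
  x=-4.578: |R|=0.45240 <1
  x=-4.347: |R|=0.28692 <1
  x=-4.343: |R|=0.28424 <1
  x=-5.684: |R|=1.52905 >1
  x=-5.299: |R|=1.10088 >1
Stable set (-5.2000, 0).

z* = -5.2000.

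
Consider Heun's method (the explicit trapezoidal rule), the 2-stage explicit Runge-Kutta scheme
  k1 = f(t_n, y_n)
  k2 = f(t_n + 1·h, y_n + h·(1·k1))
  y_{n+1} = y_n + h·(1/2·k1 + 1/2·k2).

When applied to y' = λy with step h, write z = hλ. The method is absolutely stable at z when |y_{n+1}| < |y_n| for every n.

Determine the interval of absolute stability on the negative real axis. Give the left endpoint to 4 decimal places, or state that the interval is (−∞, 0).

With y'=λy (z=hλ):
  order 2, 2-stage ⇒ R(z)=1+z+z^2/2
  (e.g. R(-0.46)=0.64580, |R|=0.64580)

Need |R(x)|<1, x<0.
x=-0.46: |R|=0.6458
|R(-1.84)|=0.8528 |R(-1.08)|=0.5032 |R(-0.83)|=0.5145
Bisect:
  x_lo=-2.8334 |R|=2.1806  x_hi=-0.1833 |R|=0.8335
  mid=-1.50836 |R|=0.62921 →hi
  mid=-2.17086 |R|=1.18546 →lo
  mid=-1.83961 |R|=0.85247 →hi
  mid=-2.00524 |R|=1.00525 →lo
  mid=-1.92242 |R|=0.92543 →hi
  mid=-1.96383 |R|=0.96448 →hi
  mid=-1.98453 |R|=0.98465 →hi
  mid=-1.99488 |R|=0.99490 →hi
  ...
  [-2.00006,-1.99990] ⇒ x*=-2.0000
Stable set (-2.0000, 0).

z∈(-2.0000,0).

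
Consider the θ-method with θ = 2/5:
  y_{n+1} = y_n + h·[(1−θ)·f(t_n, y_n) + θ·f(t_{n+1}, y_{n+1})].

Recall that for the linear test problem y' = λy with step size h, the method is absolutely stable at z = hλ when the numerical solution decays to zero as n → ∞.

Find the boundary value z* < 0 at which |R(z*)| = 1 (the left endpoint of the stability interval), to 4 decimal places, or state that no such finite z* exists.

On y'=λy, z=hλ:
  y_{n+1} = y_n + z·[3/5·y_n + 2/5·y_{n+1}] ⇒ (1 − 2/5z)y_{n+1} = (1 + 3/5z)y_n
  R(z) = (1 + 3/5z)/(1 − 2/5z).

Need |R(x)|<1, x<0.
x=-1.08: |R|=0.2458
R=−1: 1+3/5x = −1+2/5x ⇒ -1/5x=2 ⇒ x=2/(-1/5)=-10.0000
Confirm numerically:
  x=-7.788: |R|=0.89250 <1
  x=-6.823: |R|=0.82961 <1
  x=-5.079: |R|=0.67535 <1
  x=-10.347: |R|=1.01351 >1
  x=-10.342: |R|=1.01332 >1
  x=-10.310: |R|=1.01210 >1
Interval (-10.0000, 0).

left endpoint -10.0000.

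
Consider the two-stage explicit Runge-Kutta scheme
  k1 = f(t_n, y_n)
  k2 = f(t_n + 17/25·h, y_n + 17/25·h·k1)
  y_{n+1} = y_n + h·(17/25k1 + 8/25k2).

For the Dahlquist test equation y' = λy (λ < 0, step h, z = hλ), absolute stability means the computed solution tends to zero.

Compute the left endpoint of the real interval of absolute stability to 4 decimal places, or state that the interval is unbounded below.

Set f=λy, z=hλ:
  k1=λy_n ⇒ h·k1=z·y_n;  k2=λ(1+17/25z)y_n ⇒ h·k2=z(1+17/25z)y_n
  y_{n+1}/y_n = 1 + 17/25z + 8/25z(1+17/25z) = 1 + z + 136/625z²
  R(z) = 1 + z + 136/625z².

Boundary: |R(x)|=1, x<0.
x=-1.03: |R|=0.2009
R=1: x+136/625x²=0 ⇒ x=−625/136=-4.5956; min R=1−1/(4·136/625)=-0.1489>−1
Confirm numerically:
  x=-4.559: |R|=0.96370 <1
  x=-2.779: |R|=0.09851 <1
  x=-2.301: |R|=0.14889 <1
  x=-2.241: |R|=0.14820 <1
  x=-4.931: |R|=1.35989 >1
  x=-4.852: |R|=1.27072 >1
Stable set (-4.5956, 0).

left endpoint -4.5956.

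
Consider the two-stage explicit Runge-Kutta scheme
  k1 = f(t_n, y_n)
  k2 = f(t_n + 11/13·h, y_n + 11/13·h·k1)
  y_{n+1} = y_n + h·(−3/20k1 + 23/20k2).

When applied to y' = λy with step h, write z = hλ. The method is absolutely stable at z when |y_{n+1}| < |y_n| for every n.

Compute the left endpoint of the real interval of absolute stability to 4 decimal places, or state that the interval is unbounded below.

On y'=λy, z=hλ:
  k1=λy_n ⇒ h·k1=z·y_n;  k2=λ(1+11/13z)y_n ⇒ h·k2=z(1+11/13z)y_n
  y_{n+1}/y_n = 1 − 3/20z + 23/20z(1+11/13z) = 1 + z + 253/260z²
  Hence R(z) = 1 + z + 253/260z².

Need |R(x)|<1, x<0.
x=-0.76: |R|=0.8020
R=1: x+253/260x²=0 ⇒ x=−260/253=-1.0277; min R=1−1/(4·253/260)=0.7431>−1
Confirm numerically:
  x=-0.926: |R|=0.90839 <1
  x=-0.922: |R|=0.90520 <1
  x=-0.844: |R|=0.84916 <1
  x=-0.592: |R|=0.74903 <1
  x=-1.348: |R|=1.42018 >1
  x=-1.331: |R|=1.39287 >1
Interval (-1.0277, 0).

left endpoint -1.0277.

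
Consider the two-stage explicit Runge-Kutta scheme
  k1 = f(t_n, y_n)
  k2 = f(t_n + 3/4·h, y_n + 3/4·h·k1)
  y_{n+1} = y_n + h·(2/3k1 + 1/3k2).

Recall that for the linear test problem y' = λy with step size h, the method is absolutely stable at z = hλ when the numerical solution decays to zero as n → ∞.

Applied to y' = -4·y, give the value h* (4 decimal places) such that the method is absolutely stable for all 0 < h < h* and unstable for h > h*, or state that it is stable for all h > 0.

(-4.0000,0); λ=-4 ⇒ h* = (4)/4 = 1.0000.

Set f=λy, z=hλ:
  k1=λy_n ⇒ h·k1=z·y_n;  k2=λ(1+3/4z)y_n ⇒ h·k2=z(1+3/4z)y_n
  y_{n+1}/y_n = 1 + 2/3z + 1/3z(1+3/4z) = 1 + z + 1/4z²
  Hence R(z) = 1 + z + 1/4z².

Find x<0 with |R(x)|<1.
x=-1.76: |R|=0.0144
R=1: x+1/4x²=0 ⇒ x=−4=-4.0000; min R=1−1/(4·1/4)=0.0000>−1
Confirm numerically:
  x=-3.283: |R|=0.41152 <1
  x=-2.865: |R|=0.18706 <1
  x=-1.847: |R|=0.00585 <1
  x=-1.603: |R|=0.03940 <1
  x=-4.569: |R|=1.64994 >1
  x=-4.104: |R|=1.10670 >1
  x=-4.092: |R|=1.09412 >1
Interval (-4.0000, 0).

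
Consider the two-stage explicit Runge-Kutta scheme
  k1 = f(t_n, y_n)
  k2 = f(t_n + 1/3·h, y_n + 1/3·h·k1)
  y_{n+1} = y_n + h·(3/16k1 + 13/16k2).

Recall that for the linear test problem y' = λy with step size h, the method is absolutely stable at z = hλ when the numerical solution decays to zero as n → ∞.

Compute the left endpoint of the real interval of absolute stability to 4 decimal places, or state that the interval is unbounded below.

On y'=λy, z=hλ:
  k1=λy_n ⇒ h·k1=z·y_n;  k2=λ(1+1/3z)y_n ⇒ h·k2=z(1+1/3z)y_n
  y_{n+1}/y_n = 1 + 3/16z + 13/16z(1+1/3z) = 1 + z + 13/48z²
  R(z) = 1 + z + 13/48z².

Need |R(x)|<1, x<0.
x=-0.34: |R|=0.6913
R=1: x+13/48x²=0 ⇒ x=−48/13=-3.6923; min R=1−1/(4·13/48)=0.0769>−1
Confirm numerically:
  x=-3.483: |R|=0.80256 <1
  x=-3.248: |R|=0.60916 <1
  x=-2.823: |R|=0.33536 <1
  x=-2.626: |R|=0.24163 <1
  x=-4.270: |R|=1.66808 >1
  x=-3.982: |R|=1.31242 >1
  x=-3.794: |R|=1.10449 >1
Stable set (-3.6923, 0).

left endpoint -3.6923.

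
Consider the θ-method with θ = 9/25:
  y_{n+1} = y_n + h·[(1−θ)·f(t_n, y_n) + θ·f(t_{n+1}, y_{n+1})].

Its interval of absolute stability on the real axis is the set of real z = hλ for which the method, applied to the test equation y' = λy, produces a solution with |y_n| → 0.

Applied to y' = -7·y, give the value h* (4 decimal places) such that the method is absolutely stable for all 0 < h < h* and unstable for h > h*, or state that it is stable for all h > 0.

Set f=λy, z=hλ:
  y_{n+1} = y_n + z·[16/25·y_n + 9/25·y_{n+1}] ⇒ (1 − 9/25z)y_{n+1} = (1 + 16/25z)y_n
  so R(z) = (1 + 16/25z)/(1 − 9/25z).

Boundary: |R(x)|=1, x<0.
x=-1.29: |R|=0.1191
R=−1: 1+16/25x = −1+9/25x ⇒ -7/25x=2 ⇒ x=2/(-7/25)=-7.1429
Confirm numerically:
  x=-6.259: |R|=0.92393 <1
  x=-6.236: |R|=0.92175 <1
  x=-4.450: |R|=0.71022 <1
  x=-3.850: |R|=0.61358 <1
  x=-7.579: |R|=1.03275 >1
  x=-7.281: |R|=1.01068 >1
So |R|<1 on (-7.1429, 0).

(-7.1429,0); λ=-7 ⇒ h* = (50/7)/7 = 1.0204.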